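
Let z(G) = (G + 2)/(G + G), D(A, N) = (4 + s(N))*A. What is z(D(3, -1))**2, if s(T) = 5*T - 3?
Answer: 25/144 ≈ 0.17361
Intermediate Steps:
s(T) = -3 + 5*T
D(A, N) = A*(1 + 5*N) (D(A, N) = (4 + (-3 + 5*N))*A = (1 + 5*N)*A = A*(1 + 5*N))
z(G) = (2 + G)/(2*G) (z(G) = (2 + G)/((2*G)) = (2 + G)*(1/(2*G)) = (2 + G)/(2*G))
z(D(3, -1))**2 = ((2 + 3*(1 + 5*(-1)))/(2*((3*(1 + 5*(-1))))))**2 = ((2 + 3*(1 - 5))/(2*((3*(1 - 5)))))**2 = ((2 + 3*(-4))/(2*((3*(-4)))))**2 = ((1/2)*(2 - 12)/(-12))**2 = ((1/2)*(-1/12)*(-10))**2 = (5/12)**2 = 25/144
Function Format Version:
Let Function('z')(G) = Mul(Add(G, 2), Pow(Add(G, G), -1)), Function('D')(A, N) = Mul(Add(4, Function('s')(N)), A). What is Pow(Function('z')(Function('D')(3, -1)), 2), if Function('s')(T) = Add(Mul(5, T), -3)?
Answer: Rational(25, 144) ≈ 0.17361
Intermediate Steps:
Function('s')(T) = Add(-3, Mul(5, T))
Function('D')(A, N) = Mul(A, Add(1, Mul(5, N))) (Function('D')(A, N) = Mul(Add(4, Add(-3, Mul(5, N))), A) = Mul(Add(1, Mul(5, N)), A) = Mul(A, Add(1, Mul(5, N))))
Function('z')(G) = Mul(Rational(1, 2), Pow(G, -1), Add(2, G)) (Function('z')(G) = Mul(Add(2, G), Pow(Mul(2, G), -1)) = Mul(Add(2, G), Mul(Rational(1, 2), Pow(G, -1))) = Mul(Rational(1, 2), Pow(G, -1), Add(2, G)))
Pow(Function('z')(Function('D')(3, -1)), 2) = Pow(Mul(Rational(1, 2), Pow(Mul(3, Add(1, Mul(5, -1))), -1), Add(2, Mul(3, Add(1, Mul(5, -1))))), 2) = Pow(Mul(Rational(1, 2), Pow(Mul(3, Add(1, -5)), -1), Add(2, Mul(3, Add(1, -5)))), 2) = Pow(Mul(Rational(1, 2), Pow(Mul(3, -4), -1), Add(2, Mul(3, -4))), 2) = Pow(Mul(Rational(1, 2), Pow(-12, -1), Add(2, -12)), 2) = Pow(Mul(Rational(1, 2), Rational(-1, 12), -10), 2) = Pow(Rational(5, 12), 2) = Rational(25, 144)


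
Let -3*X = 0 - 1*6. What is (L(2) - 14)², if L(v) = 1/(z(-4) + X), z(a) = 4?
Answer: 6889/36 ≈ 191.36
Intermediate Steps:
X = 2 (X = -(0 - 1*6)/3 = -(0 - 6)/3 = -⅓*(-6) = 2)
L(v) = ⅙ (L(v) = 1/(4 + 2) = 1/6 = ⅙)
(L(2) - 14)² = (⅙ - 14)² = (-83/6)² = 6889/36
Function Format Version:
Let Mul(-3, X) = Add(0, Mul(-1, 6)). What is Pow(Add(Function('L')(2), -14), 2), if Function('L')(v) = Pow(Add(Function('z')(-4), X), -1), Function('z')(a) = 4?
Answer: Rational(6889, 36) ≈ 191.36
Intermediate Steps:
X = 2 (X = Mul(Rational(-1, 3), Add(0, Mul(-1, 6))) = Mul(Rational(-1, 3), Add(0, -6)) = Mul(Rational(-1, 3), -6) = 2)
Function('L')(v) = Rational(1, 6) (Function('L')(v) = Pow(Add(4, 2), -1) = Pow(6, -1) = Rational(1, 6))
Pow(Add(Function('L')(2), -14), 2) = Pow(Add(Rational(1, 6), -14), 2) = Pow(Rational(-83, 6), 2) = Rational(6889, 36)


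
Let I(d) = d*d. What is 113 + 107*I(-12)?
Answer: 15521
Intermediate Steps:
I(d) = d²
113 + 107*I(-12) = 113 + 107*(-12)² = 113 + 107*144 = 113 + 15408 = 15521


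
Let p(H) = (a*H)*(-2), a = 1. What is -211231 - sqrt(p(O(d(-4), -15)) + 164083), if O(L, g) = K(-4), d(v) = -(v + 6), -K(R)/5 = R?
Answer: -211231 - 3*sqrt(18227) ≈ -2.1164e+5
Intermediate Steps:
K(R) = -5*R
d(v) = -6 - v (d(v) = -(6 + v) = -6 - v)
O(L, g) = 20 (O(L, g) = -5*(-4) = 20)
p(H) = -2*H (p(H) = (1*H)*(-2) = H*(-2) = -2*H)
-211231 - sqrt(p(O(d(-4), -15)) + 164083) = -211231 - sqrt(-2*20 + 164083) = -211231 - sqrt(-40 + 164083) = -211231 - sqrt(164043) = -211231 - 3*sqrt(18227)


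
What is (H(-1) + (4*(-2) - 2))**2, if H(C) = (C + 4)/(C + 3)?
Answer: 289/4 ≈ 72.250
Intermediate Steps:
H(C) = (4 + C)/(3 + C)
(H(-1) + (4*(-2) - 2))**2 = ((4 - 1)/(3 - 1) + (4*(-2) - 2))**2 = (3/2 + (-8 - 2))**2 = ((1/2)*3 - 10)**2 = (3/2 - 10)**2 = (-17/2)**2 = 289/4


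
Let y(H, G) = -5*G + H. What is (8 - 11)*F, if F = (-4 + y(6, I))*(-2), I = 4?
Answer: -108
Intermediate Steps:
y(H, G) = H - 5*G
F = 36 (F = (-4 + (6 - 5*4))*(-2) = (-4 + (6 - 20))*(-2) = (-4 - 14)*(-2) = -18*(-2) = 36)
(8 - 11)*F = (8 - 11)*36 = -3*36 = -108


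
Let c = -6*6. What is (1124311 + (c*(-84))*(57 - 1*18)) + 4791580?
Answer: 6033827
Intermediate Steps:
c = -36
(1124311 + (c*(-84))*(57 - 1*18)) + 4791580 = (1124311 + (-36*(-84))*(57 - 1*18)) + 4791580 = (1124311 + 3024*(57 - 18)) + 4791580 = (1124311 + 3024*39) + 4791580 = (1124311 + 117936) + 4791580 = 1242247 + 4791580 = 6033827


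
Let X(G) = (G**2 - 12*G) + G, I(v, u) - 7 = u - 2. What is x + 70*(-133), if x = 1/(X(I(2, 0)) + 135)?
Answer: -977549/105 ≈ -9310.0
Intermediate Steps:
I(v, u) = 5 + u (I(v, u) = 7 + (u - 2) = 7 + (-2 + u) = 5 + u)
X(G) = G**2 - 11*G
x = 1/105 (x = 1/((5 + 0)*(-11 + (5 + 0)) + 135) = 1/(5*(-11 + 5) + 135) = 1/(5*(-6) + 135) = 1/(-30 + 135) = 1/105 ≈ 0.0095238)
x + 70*(-133) = 1/105 + 70*(-133) = 1/105 - 9310 = -977549/105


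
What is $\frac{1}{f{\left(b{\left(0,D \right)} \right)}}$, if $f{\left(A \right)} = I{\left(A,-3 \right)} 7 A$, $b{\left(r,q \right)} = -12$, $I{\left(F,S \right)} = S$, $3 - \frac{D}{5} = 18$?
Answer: $\frac{1}{252} \approx 0.0039683$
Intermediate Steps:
$D = -75$ ($D = 15 - 90 = -75$)
$f{\left(A \right)} = - 21 A$ ($f{\left(A \right)} = \left(-3\right) 7 A = - 21 A$)
$\frac{1}{f{\left(b{\left(0,D \right)} \right)}} = \frac{1}{\left(-21\right) \left(-12\right)} = \frac{1}{252}$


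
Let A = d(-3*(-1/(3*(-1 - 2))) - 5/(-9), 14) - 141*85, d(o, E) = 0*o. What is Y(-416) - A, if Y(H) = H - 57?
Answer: 11512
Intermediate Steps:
Y(H) = -57 + H
d(o, E) = 0
A = -11985 (A = 0 - 141*85 = 0 - 11985 = -11985)
Y(-416) - A = (-57 - 416) - 1*(-11985) = -473 + 11985 = 11512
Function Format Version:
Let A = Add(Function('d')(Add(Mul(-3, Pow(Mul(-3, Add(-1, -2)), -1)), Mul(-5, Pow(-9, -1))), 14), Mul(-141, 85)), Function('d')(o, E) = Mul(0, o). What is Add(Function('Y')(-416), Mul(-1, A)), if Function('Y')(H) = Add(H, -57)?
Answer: 11512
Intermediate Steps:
Function('Y')(H) = Add(-57, H)
Function('d')(o, E) = 0
A = -11985 (A = Add(0, Mul(-141, 85)) = Add(0, -11985) = -11985)
Add(Function('Y')(-416), Mul(-1, A)) = Add(Add(-57, -416), Mul(-1, -11985)) = Add(-473, 11985) = 11512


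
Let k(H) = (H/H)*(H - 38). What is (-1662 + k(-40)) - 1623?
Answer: -3363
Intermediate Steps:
k(H) = -38 + H (k(H) = 1*(-38 + H) = -38 + H)
(-1662 + k(-40)) - 1623 = (-1662 + (-38 - 40)) - 1623 = (-1662 - 78) - 1623 = -1740 - 1623 = -3363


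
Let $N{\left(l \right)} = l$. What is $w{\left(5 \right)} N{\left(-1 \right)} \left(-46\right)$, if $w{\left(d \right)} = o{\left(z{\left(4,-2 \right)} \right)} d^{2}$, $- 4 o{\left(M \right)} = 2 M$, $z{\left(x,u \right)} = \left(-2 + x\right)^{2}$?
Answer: $-2300$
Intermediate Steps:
$o{\left(M \right)} = - \frac{M}{2}$ ($o{\left(M \right)} = - \frac{2 M}{4} = - \frac{M}{2}$)
$w{\left(d \right)} = - 2 d^{2}$ ($w{\left(d \right)} = - \frac{\left(-2 + 4\right)^{2}}{2} d^{2} = - \frac{2^{2}}{2} d^{2} = \left(- \frac{1}{2}\right) 4 d^{2} = - 2 d^{2}$)
$w{\left(5 \right)} N{\left(-1 \right)} \left(-46\right) = - 2 \cdot 5^{2} \left(-1\right) \left(-46\right) = \left(-2\right) 25 \left(-1\right) \left(-46\right) = \left(-50\right) \left(-1\right) \left(-46\right) = 50 \left(-46\right) = -2300$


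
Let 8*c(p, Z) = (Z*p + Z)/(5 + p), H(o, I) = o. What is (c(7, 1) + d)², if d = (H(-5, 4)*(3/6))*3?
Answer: 7921/144 ≈ 55.007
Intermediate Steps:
c(p, Z) = (Z + Z*p)/(8*(5 + p)) (c(p, Z) = ((Z*p + Z)/(5 + p))/8 = ((Z + Z*p)/(5 + p))/8 = (Z + Z*p)/(8*(5 + p)))
d = -15/2 (d = -15/6*3 = -5*½*3 = -5/2*3 = -15/2 ≈ -7.5000)
(c(7, 1) + d)² = ((⅛)*1*(1 + 7)/(5 + 7) - 15/2)² = ((⅛)*1*8/12 - 15/2)² = ((⅛)*1*(1/12)*8 - 15/2)² = (1/12 - 15/2)² = (-89/12)² = 7921/144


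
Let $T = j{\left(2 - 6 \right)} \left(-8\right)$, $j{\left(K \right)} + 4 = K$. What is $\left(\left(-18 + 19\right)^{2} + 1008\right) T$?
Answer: $64576$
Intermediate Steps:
$j{\left(K \right)} = -4 + K$
$T = 64$ ($T = \left(-4 + \left(2 - 6\right)\right) \left(-8\right) = \left(-4 - 4\right) \left(-8\right) = \left(-8\right) \left(-8\right) = 64$)
$\left(\left(-18 + 19\right)^{2} + 1008\right) T = \left(\left(-18 + 19\right)^{2} + 1008\right) 64 = \left(1^{2} + 1008\right) 64 = \left(1 + 1008\right) 64 = 1009 \cdot 64 = 64576$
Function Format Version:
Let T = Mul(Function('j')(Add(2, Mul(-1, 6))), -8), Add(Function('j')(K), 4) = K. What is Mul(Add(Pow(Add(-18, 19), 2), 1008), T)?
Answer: 64576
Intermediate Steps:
Function('j')(K) = Add(-4, K)
T = 64 (T = Mul(Add(-4, Add(2, Mul(-1, 6))), -8) = Mul(Add(-4, Add(2, -6)), -8) = Mul(Add(-4, -4), -8) = Mul(-8, -8) = 64)
Mul(Add(Pow(Add(-18, 19), 2), 1008), T) = Mul(Add(Pow(Add(-18, 19), 2), 1008), 64) = Mul(Add(Pow(1, 2), 1008), 64) = Mul(Add(1, 1008), 64) = Mul(1009, 64) = 64576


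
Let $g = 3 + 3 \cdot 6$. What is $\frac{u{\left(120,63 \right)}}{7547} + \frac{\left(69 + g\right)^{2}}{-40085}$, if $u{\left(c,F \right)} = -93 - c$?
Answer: $- \frac{13933761}{60504299} \approx -0.23029$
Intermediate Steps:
$g = 21$ ($g = 3 + 18 = 21$)
$\frac{u{\left(120,63 \right)}}{7547} + \frac{\left(69 + g\right)^{2}}{-40085} = \frac{-93 - 120}{7547} + \frac{\left(69 + 21\right)^{2}}{-40085} = \left(-93 - 120\right) \frac{1}{7547} + 90^{2} \left(- \frac{1}{40085}\right) = \left(-213\right) \frac{1}{7547} + 8100 \left(- \frac{1}{40085}\right) = - \frac{213}{7547} - \frac{1620}{8017} = - \frac{13933761}{60504299}$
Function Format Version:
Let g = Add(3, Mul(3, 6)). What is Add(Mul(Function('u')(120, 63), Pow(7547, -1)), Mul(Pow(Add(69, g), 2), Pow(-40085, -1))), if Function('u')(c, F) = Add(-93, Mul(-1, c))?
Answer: Rational(-13933761, 60504299) ≈ -0.23029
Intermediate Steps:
g = 21 (g = Add(3, 18) = 21)
Add(Mul(Function('u')(120, 63), Pow(7547, -1)), Mul(Pow(Add(69, g), 2), Pow(-40085, -1))) = Add(Mul(Add(-93, Mul(-1, 120)), Pow(7547, -1)), Mul(Pow(Add(69, 21), 2), Pow(-40085, -1))) = Add(Mul(Add(-93, -120), Rational(1, 7547)), Mul(Pow(90, 2), Rational(-1, 40085))) = Add(Mul(-213, Rational(1, 7547)), Mul(8100, Rational(-1, 40085))) = Add(Rational(-213, 7547), Rational(-1620, 8017)) = Rational(-13933761, 60504299)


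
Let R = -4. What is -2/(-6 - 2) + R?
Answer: -15/4 ≈ -3.7500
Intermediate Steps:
-2/(-6 - 2) + R = -2/(-6 - 2) - 4 = -2/(-8) - 4 = -1/8*(-2) - 4 = 1/4 - 4 = -15/4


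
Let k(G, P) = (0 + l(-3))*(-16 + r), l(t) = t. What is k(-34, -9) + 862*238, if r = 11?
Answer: 205171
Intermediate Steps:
k(G, P) = 15 (k(G, P) = (0 - 3)*(-16 + 11) = -3*(-5) = 15)
k(-34, -9) + 862*238 = 15 + 862*238 = 15 + 205156 = 205171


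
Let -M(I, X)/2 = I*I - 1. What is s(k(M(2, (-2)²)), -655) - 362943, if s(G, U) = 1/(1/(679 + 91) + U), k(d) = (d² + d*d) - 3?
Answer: -183049939877/504349 ≈ -3.6294e+5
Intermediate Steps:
M(I, X) = 2 - 2*I² (M(I, X) = -2*(I*I - 1) = -2*(I² - 1) = -2*(-1 + I²) = 2 - 2*I²)
k(d) = -3 + 2*d² (k(d) = (d² + d²) - 3 = 2*d² - 3 = -3 + 2*d²)
s(G, U) = 1/(1/770 + U)
s(k(M(2, (-2)²)), -655) - 362943 = 770/(1 + 770*(-655)) - 362943 = 770/(1 - 504350) - 362943 = 770/(-504349) - 362943 = 770*(-1/504349) - 362943 = -770/504349 - 362943 = -183049939877/504349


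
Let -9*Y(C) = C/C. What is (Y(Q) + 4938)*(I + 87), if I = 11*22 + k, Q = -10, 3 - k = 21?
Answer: 13821151/9 ≈ 1.5357e+6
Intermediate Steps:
k = -18 (k = 3 - 1*21 = 3 - 21 = -18)
Y(C) = -1/9 (Y(C) = -C/(9*C) = -1/9*1 = -1/9)
I = 224 (I = 11*22 - 18 = 242 - 18 = 224)
(Y(Q) + 4938)*(I + 87) = (-1/9 + 4938)*(224 + 87) = (44441/9)*311 = 13821151/9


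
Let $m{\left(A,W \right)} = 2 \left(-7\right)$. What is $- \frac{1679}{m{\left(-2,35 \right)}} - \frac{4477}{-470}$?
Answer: $\frac{212952}{1645} \approx 129.45$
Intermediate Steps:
$m{\left(A,W \right)} = -14$
$- \frac{1679}{m{\left(-2,35 \right)}} - \frac{4477}{-470} = - \frac{1679}{-14} - \frac{4477}{-470} = \left(-1679\right) \left(- \frac{1}{14}\right) - - \frac{4477}{470} = \frac{1679}{14} + \frac{4477}{470} = \frac{212952}{1645}$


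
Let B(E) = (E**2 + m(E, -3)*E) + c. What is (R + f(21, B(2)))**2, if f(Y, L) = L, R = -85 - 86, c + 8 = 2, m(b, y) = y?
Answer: 32041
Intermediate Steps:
c = -6 (c = -8 + 2 = -6)
R = -171
B(E) = -6 + E**2 - 3*E (B(E) = (E**2 - 3*E) - 6 = -6 + E**2 - 3*E)
(R + f(21, B(2)))**2 = (-171 + (-6 + 2**2 - 3*2))**2 = (-171 + (-6 + 4 - 6))**2 = (-171 - 8)**2 = (-179)**2 = 32041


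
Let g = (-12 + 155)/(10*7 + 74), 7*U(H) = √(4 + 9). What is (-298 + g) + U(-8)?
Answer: -42769/144 + √13/7 ≈ -296.49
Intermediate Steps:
U(H) = √13/7 (U(H) = √(4 + 9)/7 = √13/7)
g = 143/144 (g = 143/(70 + 74) = 143/144 ≈ 0.99306)
(-298 + g) + U(-8) = (-298 + 143/144) + √13/7 = -42769/144 + √13/7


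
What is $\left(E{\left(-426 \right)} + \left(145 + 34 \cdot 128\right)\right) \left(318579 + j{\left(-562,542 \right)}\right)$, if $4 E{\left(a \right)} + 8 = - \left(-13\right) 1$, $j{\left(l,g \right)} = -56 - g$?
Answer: $\frac{5721432133}{4} \approx 1.4304 \cdot 10^{9}$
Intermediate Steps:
$E{\left(a \right)} = \frac{5}{4}$ ($E{\left(a \right)} = -2 + \frac{\left(-1\right) \left(\left(-13\right) 1\right)}{4} = -2 + \frac{\left(-1\right) \left(-13\right)}{4} = -2 + \frac{1}{4} \cdot 13 = -2 + \frac{13}{4} = \frac{5}{4}$)
$\left(E{\left(-426 \right)} + \left(145 + 34 \cdot 128\right)\right) \left(318579 + j{\left(-562,542 \right)}\right) = \left(\frac{5}{4} + \left(145 + 34 \cdot 128\right)\right) \left(318579 - 598\right) = \left(\frac{5}{4} + \left(145 + 4352\right)\right) \left(318579 - 598\right) = \left(\frac{5}{4} + 4497\right) \left(318579 - 598\right) = \frac{17993}{4} \cdot 317981 = \frac{5721432133}{4}$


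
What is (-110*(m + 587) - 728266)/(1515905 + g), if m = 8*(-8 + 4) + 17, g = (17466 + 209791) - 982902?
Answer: -395593/380130 ≈ -1.0407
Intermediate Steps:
g = -755645 (g = 227257 - 982902 = -755645)
m = -15 (m = 8*(-4) + 17 = -32 + 17 = -15)
(-110*(m + 587) - 728266)/(1515905 + g) = (-110*(-15 + 587) - 728266)/(1515905 - 755645) = (-110*572 - 728266)/760260 = (-62920 - 728266)*(1/760260) = -791186*1/760260 = -395593/380130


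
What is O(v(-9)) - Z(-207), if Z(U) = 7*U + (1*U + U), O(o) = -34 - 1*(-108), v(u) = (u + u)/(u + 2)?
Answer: 1937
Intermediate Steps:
v(u) = 2*u/(2 + u) (v(u) = (2*u)/(2 + u) = 2*u/(2 + u))
O(o) = 74 (O(o) = -34 + 108 = 74)
Z(U) = 9*U (Z(U) = 7*U + (U + U) = 7*U + 2*U = 9*U)
O(v(-9)) - Z(-207) = 74 - 9*(-207) = 74 - 1*(-1863) = 74 + 1863 = 1937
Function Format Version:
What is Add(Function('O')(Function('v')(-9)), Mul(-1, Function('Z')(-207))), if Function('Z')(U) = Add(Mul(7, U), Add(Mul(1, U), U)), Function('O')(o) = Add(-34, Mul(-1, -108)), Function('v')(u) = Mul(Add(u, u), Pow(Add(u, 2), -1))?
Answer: 1937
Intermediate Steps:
Function('v')(u) = Mul(2, u, Pow(Add(2, u), -1)) (Function('v')(u) = Mul(Mul(2, u), Pow(Add(2, u), -1)) = Mul(2, u, Pow(Add(2, u), -1)))
Function('O')(o) = 74 (Function('O')(o) = Add(-34, 108) = 74)
Function('Z')(U) = Mul(9, U) (Function('Z')(U) = Add(Mul(7, U), Add(U, U)) = Add(Mul(7, U), Mul(2, U)) = Mul(9, U))
Add(Function('O')(Function('v')(-9)), Mul(-1, Function('Z')(-207))) = Add(74, Mul(-1, Mul(9, -207))) = Add(74, Mul(-1, -1863)) = Add(74, 1863) = 1937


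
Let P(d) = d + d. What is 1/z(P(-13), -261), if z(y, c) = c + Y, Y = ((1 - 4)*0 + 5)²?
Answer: -1/236 ≈ -0.0042373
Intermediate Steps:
P(d) = 2*d
Y = 25 (Y = (-3*0 + 5)² = (0 + 5)² = 5² = 25)
z(y, c) = 25 + c (z(y, c) = c + 25 = 25 + c)
1/z(P(-13), -261) = 1/(25 - 261) = 1/(-236) = -1/236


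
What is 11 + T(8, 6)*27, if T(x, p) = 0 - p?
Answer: -151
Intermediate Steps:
T(x, p) = -p
11 + T(8, 6)*27 = 11 - 1*6*27 = 11 - 6*27 = 11 - 162 = -151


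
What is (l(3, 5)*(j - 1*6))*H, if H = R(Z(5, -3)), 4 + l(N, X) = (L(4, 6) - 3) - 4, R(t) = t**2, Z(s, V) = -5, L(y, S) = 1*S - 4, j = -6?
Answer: 2700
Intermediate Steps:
L(y, S) = -4 + S (L(y, S) = S - 4 = -4 + S)
l(N, X) = -9 (l(N, X) = -4 + (((-4 + 6) - 3) - 4) = -4 + ((2 - 3) - 4) = -4 + (-1 - 4) = -4 - 5 = -9)
H = 25 (H = (-5)**2 = 25)
(l(3, 5)*(j - 1*6))*H = -9*(-6 - 1*6)*25 = -9*(-6 - 6)*25 = -9*(-12)*25 = 108*25 = 2700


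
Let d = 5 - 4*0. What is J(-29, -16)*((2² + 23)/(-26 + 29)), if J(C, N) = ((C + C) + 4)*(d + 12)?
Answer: -8262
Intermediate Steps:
d = 5 (d = 5 + 0 = 5)
J(C, N) = 68 + 34*C (J(C, N) = ((C + C) + 4)*(5 + 12) = (2*C + 4)*17 = (4 + 2*C)*17 = 68 + 34*C)
J(-29, -16)*((2² + 23)/(-26 + 29)) = (68 + 34*(-29))*((2² + 23)/(-26 + 29)) = (68 - 986)*((4 + 23)/3) = -24786/3 = -918*9 = -8262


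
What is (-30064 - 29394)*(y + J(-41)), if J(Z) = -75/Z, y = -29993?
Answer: 73111816204/41 ≈ 1.7832e+9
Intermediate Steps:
(-30064 - 29394)*(y + J(-41)) = (-30064 - 29394)*(-29993 - 75/(-41)) = -59458*(-29993 - 75*(-1/41)) = -59458*(-29993 + 75/41) = -59458*(-1229638/41) = 73111816204/41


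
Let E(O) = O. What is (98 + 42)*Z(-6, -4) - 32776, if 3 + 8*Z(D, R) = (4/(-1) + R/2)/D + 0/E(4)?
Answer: -32811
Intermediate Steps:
Z(D, R) = -3/8 + (-4 + R/2)/(8*D) (Z(D, R) = -3/8 + ((4/(-1) + R/2)/D + 0/4)/8 = -3/8 + ((4*(-1) + R*(½))/D + 0*(¼))/8 = -3/8 + ((-4 + R/2)/D + 0)/8 = -3/8 + ((-4 + R/2)/D)/8 = -3/8 + (-4 + R/2)/(8*D))
(98 + 42)*Z(-6, -4) - 32776 = (98 + 42)*((1/16)*(-8 - 4 - 6*(-6))/(-6)) - 32776 = 140*((1/16)*(-⅙)*(-8 - 4 + 36)) - 32776 = 140*((1/16)*(-⅙)*24) - 32776 = 140*(-¼) - 32776 = -35 - 32776 = -32811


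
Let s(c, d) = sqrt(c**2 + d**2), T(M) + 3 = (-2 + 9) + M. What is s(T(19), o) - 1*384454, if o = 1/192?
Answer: -384454 + sqrt(19501057)/192 ≈ -3.8443e+5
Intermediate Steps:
o = 1/192 ≈ 0.0052083
T(M) = 4 + M (T(M) = -3 + ((-2 + 9) + M) = -3 + (7 + M) = 4 + M)
s(T(19), o) - 1*384454 = sqrt((4 + 19)**2 + (1/192)**2) - 1*384454 = sqrt(23**2 + 1/36864) - 384454 = sqrt(529 + 1/36864) - 384454 = sqrt(19501057/36864) - 384454 = sqrt(19501057)/192 - 384454 = -384454 + sqrt(19501057)/192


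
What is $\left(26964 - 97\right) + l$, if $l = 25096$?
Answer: $51963$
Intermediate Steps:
$\left(26964 - 97\right) + l = \left(26964 - 97\right) + 25096 = 26867 + 25096 = 51963$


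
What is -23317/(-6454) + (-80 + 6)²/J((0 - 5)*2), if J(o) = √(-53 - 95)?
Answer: 3331/922 - 74*I*√37 ≈ 3.6128 - 450.12*I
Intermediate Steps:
J(o) = 2*I*√37 (J(o) = √(-148) = 2*I*√37)
-23317/(-6454) + (-80 + 6)²/J((0 - 5)*2) = -23317/(-6454) + (-80 + 6)²/((2*I*√37)) = -23317*(-1/6454) + (-74)²*(-I*√37/74) = 3331/922 + 5476*(-I*√37/74) = 3331/922 - 74*I*√37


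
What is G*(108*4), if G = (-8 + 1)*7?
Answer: -21168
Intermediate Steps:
G = -49 (G = -7*7 = -49)
G*(108*4) = -5292*4 = -49*432 = -21168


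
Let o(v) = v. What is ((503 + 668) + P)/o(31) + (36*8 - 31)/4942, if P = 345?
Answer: 7500039/153202 ≈ 48.955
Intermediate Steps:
((503 + 668) + P)/o(31) + (36*8 - 31)/4942 = ((503 + 668) + 345)/31 + (36*8 - 31)/4942 = (1171 + 345)*(1/31) + (288 - 31)*(1/4942) = 1516*(1/31) + 257*(1/4942) = 1516/31 + 257/4942 = 7500039/153202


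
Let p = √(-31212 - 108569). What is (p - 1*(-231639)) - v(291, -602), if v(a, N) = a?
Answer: 231348 + I*√139781 ≈ 2.3135e+5 + 373.87*I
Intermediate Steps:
p = I*√139781 (p = √(-139781) = I*√139781 ≈ 373.87*I)
(p - 1*(-231639)) - v(291, -602) = (I*√139781 - 1*(-231639)) - 1*291 = (I*√139781 + 231639) - 291 = (231639 + I*√139781) - 291 = 231348 + I*√139781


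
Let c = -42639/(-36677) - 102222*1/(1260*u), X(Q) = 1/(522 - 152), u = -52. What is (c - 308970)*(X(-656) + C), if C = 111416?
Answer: -1700423004820297508397/49396583600 ≈ -3.4424e+10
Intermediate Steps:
X(Q) = 1/370
c = 363494643/133504280 (c = -42639/(-36677) - 102222/(-28*(-45)*(-52)) = -42639*(-1/36677) - 102222/(1260*(-52)) = 42639/36677 - 102222/(-65520) = 42639/36677 - 102222*(-1/65520) = 42639/36677 + 5679/3640 = 363494643/133504280 ≈ 2.7227)
(c - 308970)*(X(-656) + C) = (363494643/133504280 - 308970)*(1/370 + 111416) = -41248453896957/133504280*41223921/370 = -1700423004820297508397/49396583600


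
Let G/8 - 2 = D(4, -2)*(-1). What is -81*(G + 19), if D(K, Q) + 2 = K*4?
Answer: 6237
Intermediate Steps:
D(K, Q) = -2 + 4*K (D(K, Q) = -2 + K*4 = -2 + 4*K)
G = -96 (G = 16 + 8*((-2 + 4*4)*(-1)) = 16 + 8*((-2 + 16)*(-1)) = 16 + 8*(14*(-1)) = 16 + 8*(-14) = 16 - 112 = -96)
-81*(G + 19) = -81*(-96 + 19) = -81*(-77) = 6237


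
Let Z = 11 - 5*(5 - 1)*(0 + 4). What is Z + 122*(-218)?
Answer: -26665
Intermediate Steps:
Z = -69 (Z = 11 - 20*4 = 11 - 5*16 = 11 - 80 = -69)
Z + 122*(-218) = -69 + 122*(-218) = -69 - 26596 = -26665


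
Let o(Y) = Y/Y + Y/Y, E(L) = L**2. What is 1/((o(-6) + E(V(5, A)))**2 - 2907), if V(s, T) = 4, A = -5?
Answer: -1/2583 ≈ -0.00038715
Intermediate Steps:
o(Y) = 2 (o(Y) = 1 + 1 = 2)
1/((o(-6) + E(V(5, A)))**2 - 2907) = 1/((2 + 4**2)**2 - 2907) = 1/((2 + 16)**2 - 2907) = 1/(18**2 - 2907) = 1/(324 - 2907) = 1/(-2583) = -1/2583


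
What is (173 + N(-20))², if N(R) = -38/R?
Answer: 3059001/100 ≈ 30590.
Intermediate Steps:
(173 + N(-20))² = (173 - 38/(-20))² = (173 - 38*(-1/20))² = (173 + 19/10)² = (1749/10)² = 3059001/100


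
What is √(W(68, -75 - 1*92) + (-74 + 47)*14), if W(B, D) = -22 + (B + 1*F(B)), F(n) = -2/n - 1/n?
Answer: I*√383843/34 ≈ 18.222*I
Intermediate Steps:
F(n) = -3/n
W(B, D) = -22 + B - 3/B (W(B, D) = -22 + (B + 1*(-3/B)) = -22 + (B - 3/B) = -22 + B - 3/B)
√(W(68, -75 - 1*92) + (-74 + 47)*14) = √((-22 + 68 - 3/68) + (-74 + 47)*14) = √((-22 + 68 - 3*1/68) - 27*14) = √((-22 + 68 - 3/68) - 378) = √(3125/68 - 378) = √(-22579/68) = I*√383843/34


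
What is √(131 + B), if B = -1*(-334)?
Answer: √465 ≈ 21.564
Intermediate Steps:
B = 334
√(131 + B) = √(131 + 334) = √465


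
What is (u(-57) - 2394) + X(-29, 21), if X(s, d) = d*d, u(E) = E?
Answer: -2010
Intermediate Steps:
X(s, d) = d²
(u(-57) - 2394) + X(-29, 21) = (-57 - 2394) + 21² = -2451 + 441 = -2010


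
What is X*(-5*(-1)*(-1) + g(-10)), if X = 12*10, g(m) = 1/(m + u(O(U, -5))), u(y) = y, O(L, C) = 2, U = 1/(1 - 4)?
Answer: -615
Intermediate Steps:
U = -1/3 (U = 1/(-3) = -1/3 ≈ -0.33333)
g(m) = 1/(2 + m) (g(m) = 1/(m + 2) = 1/(2 + m))
X = 120
X*(-5*(-1)*(-1) + g(-10)) = 120*(-5*(-1)*(-1) + 1/(2 - 10)) = 120*(5*(-1) + 1/(-8)) = 120*(-5 - 1/8) = 120*(-41/8) = -615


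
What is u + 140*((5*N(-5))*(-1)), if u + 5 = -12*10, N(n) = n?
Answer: 3375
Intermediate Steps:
u = -125 (u = -5 - 12*10 = -5 - 120 = -125)
u + 140*((5*N(-5))*(-1)) = -125 + 140*((5*(-5))*(-1)) = -125 + 140*(-25*(-1)) = -125 + 140*25 = -125 + 3500 = 3375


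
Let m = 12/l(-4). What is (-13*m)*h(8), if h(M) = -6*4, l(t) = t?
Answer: -936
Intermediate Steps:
h(M) = -24
m = -3 (m = 12/(-4) = 12*(-¼) = -3)
(-13*m)*h(8) = -13*(-3)*(-24) = 39*(-24) = -936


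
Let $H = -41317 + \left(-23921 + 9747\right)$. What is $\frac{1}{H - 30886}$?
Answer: $- \frac{1}{86377} \approx -1.1577 \cdot 10^{-5}$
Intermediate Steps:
$H = -55491$ ($H = -41317 - 14174 = -55491$)
$\frac{1}{H - 30886} = \frac{1}{-55491 - 30886} = \frac{1}{-86377} = - \frac{1}{86377}$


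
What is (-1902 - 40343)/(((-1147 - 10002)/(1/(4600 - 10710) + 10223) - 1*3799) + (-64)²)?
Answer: -376961362515/2640464389 ≈ -142.76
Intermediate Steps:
(-1902 - 40343)/(((-1147 - 10002)/(1/(4600 - 10710) + 10223) - 1*3799) + (-64)²) = -42245/((-11149/(1/(-6110) + 10223) - 3799) + 4096) = -42245/((-11149/(-1/6110 + 10223) - 3799) + 4096) = -42245/((-11149/62462529/6110 - 3799) + 4096) = -42245/((-11149*6110/62462529 - 3799) + 4096) = -42245/((-68120390/62462529 - 3799) + 4096) = -42245/(-237363268061/62462529 + 4096) = -42245/18483250723/62462529 = -42245*62462529/18483250723 = -376961362515/2640464389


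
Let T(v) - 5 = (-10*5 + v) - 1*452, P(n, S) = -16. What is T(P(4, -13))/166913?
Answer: -513/166913 ≈ -0.0030735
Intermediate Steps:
T(v) = -497 + v (T(v) = 5 + ((-10*5 + v) - 1*452) = 5 + ((-50 + v) - 452) = 5 + (-502 + v) = -497 + v)
T(P(4, -13))/166913 = (-497 - 16)/166913 = -513*1/166913 = -513/166913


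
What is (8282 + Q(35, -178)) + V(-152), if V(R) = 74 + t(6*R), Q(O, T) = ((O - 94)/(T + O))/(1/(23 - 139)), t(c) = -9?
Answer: 1186777/143 ≈ 8299.1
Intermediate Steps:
Q(O, T) = -116*(-94 + O)/(O + T) (Q(O, T) = ((-94 + O)/(O + T))/(1/(-116)) = ((-94 + O)/(O + T))/(-1/116) = ((-94 + O)/(O + T))*(-116) = -116*(-94 + O)/(O + T))
V(R) = 65 (V(R) = 74 - 9 = 65)
(8282 + Q(35, -178)) + V(-152) = (8282 + 116*(94 - 1*35)/(35 - 178)) + 65 = (8282 + 116*(94 - 35)/(-143)) + 65 = (8282 + 116*(-1/143)*59) + 65 = (8282 - 6844/143) + 65 = 1177482/143 + 65 = 1186777/143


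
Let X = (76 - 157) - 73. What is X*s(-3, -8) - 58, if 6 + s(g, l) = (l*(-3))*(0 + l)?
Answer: 30434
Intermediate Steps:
s(g, l) = -6 - 3*l² (s(g, l) = -6 + (l*(-3))*(0 + l) = -6 + (-3*l)*l = -6 - 3*l²)
X = -154 (X = -81 - 73 = -154)
X*s(-3, -8) - 58 = -154*(-6 - 3*(-8)²) - 58 = -154*(-6 - 3*64) - 58 = -154*(-6 - 192) - 58 = -154*(-198) - 58 = 30492 - 58 = 30434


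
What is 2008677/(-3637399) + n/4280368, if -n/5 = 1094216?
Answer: -3562297209257/1946175785354 ≈ -1.8304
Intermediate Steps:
n = -5471080 (n = -5*1094216 = -5471080)
2008677/(-3637399) + n/4280368 = 2008677/(-3637399) - 5471080/4280368 = 2008677*(-1/3637399) - 5471080*1/4280368 = -2008677/3637399 - 683885/535046 = -3562297209257/1946175785354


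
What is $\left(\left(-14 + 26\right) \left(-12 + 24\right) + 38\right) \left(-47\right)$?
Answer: $-8554$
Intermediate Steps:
$\left(\left(-14 + 26\right) \left(-12 + 24\right) + 38\right) \left(-47\right) = \left(12 \cdot 12 + 38\right) \left(-47\right) = \left(144 + 38\right) \left(-47\right) = 182 \left(-47\right) = -8554$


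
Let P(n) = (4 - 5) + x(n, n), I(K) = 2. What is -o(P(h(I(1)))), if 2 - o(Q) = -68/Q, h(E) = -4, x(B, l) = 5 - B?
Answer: -21/2 ≈ -10.500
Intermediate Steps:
P(n) = 4 - n (P(n) = (4 - 5) + (5 - n) = -1 + (5 - n) = 4 - n)
o(Q) = 2 + 68/Q (o(Q) = 2 - (-68)/Q = 2 + 68/Q)
-o(P(h(I(1)))) = -(2 + 68/(4 - 1*(-4))) = -(2 + 68/(4 + 4)) = -(2 + 68/8) = -(2 + 68*(⅛)) = -(2 + 17/2) = -1*21/2 = -21/2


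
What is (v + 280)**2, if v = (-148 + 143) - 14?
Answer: 68121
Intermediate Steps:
v = -19 (v = -5 - 14 = -19)
(v + 280)**2 = (-19 + 280)**2 = 261**2 = 68121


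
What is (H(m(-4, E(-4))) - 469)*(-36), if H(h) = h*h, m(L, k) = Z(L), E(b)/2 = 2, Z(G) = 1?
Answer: 16848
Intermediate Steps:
E(b) = 4 (E(b) = 2*2 = 4)
m(L, k) = 1
H(h) = h²
(H(m(-4, E(-4))) - 469)*(-36) = (1² - 469)*(-36) = (1 - 469)*(-36) = -468*(-36) = 16848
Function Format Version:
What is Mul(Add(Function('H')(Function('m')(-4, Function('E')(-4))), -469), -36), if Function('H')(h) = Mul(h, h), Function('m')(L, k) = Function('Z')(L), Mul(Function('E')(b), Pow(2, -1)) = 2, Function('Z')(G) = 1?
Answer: 16848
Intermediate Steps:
Function('E')(b) = 4 (Function('E')(b) = Mul(2, 2) = 4)
Function('m')(L, k) = 1
Function('H')(h) = Pow(h, 2)
Mul(Add(Function('H')(Function('m')(-4, Function('E')(-4))), -469), -36) = Mul(Add(Pow(1, 2), -469), -36) = Mul(Add(1, -469), -36) = Mul(-468, -36) = 16848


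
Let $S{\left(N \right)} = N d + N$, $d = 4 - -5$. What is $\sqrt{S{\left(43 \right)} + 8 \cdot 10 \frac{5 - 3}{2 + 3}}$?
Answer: $\sqrt{462} \approx 21.494$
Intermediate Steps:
$d = 9$ ($d = 4 + 5 = 9$)
$S{\left(N \right)} = 10 N$ ($S{\left(N \right)} = N 9 + N = 9 N + N = 10 N$)
$\sqrt{S{\left(43 \right)} + 8 \cdot 10 \frac{5 - 3}{2 + 3}} = \sqrt{10 \cdot 43 + 8 \cdot 10 \frac{5 - 3}{2 + 3}} = \sqrt{430 + 80 \cdot \frac{2}{5}} = \sqrt{430 + 32} = \sqrt{462}$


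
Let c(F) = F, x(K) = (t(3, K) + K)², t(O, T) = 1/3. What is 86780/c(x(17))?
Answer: 195255/676 ≈ 288.84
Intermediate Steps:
t(O, T) = ⅓
x(K) = (⅓ + K)²
86780/c(x(17)) = 86780/(((1 + 3*17)²/9)) = 86780/(((1 + 51)²/9)) = 86780/(((⅑)*52²)) = 86780/(((⅑)*2704)) = 86780/(2704/9) = 86780*(9/2704) = 195255/676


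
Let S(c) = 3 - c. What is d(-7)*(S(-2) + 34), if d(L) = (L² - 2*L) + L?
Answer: 2184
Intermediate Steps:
d(L) = L² - L
d(-7)*(S(-2) + 34) = (-7*(-1 - 7))*((3 - 1*(-2)) + 34) = (-7*(-8))*((3 + 2) + 34) = 56*(5 + 34) = 56*39 = 2184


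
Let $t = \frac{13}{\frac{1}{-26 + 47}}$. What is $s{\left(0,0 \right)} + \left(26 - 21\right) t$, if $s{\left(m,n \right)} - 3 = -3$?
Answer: $1365$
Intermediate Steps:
$s{\left(m,n \right)} = 0$ ($s{\left(m,n \right)} = 3 - 3 = 0$)
$t = 273$ ($t = \frac{13}{\frac{1}{21}} = 13 \frac{1}{\frac{1}{21}} = 13 \cdot 21 = 273$)
$s{\left(0,0 \right)} + \left(26 - 21\right) t = 0 + \left(26 - 21\right) 273 = 0 + 5 \cdot 273 = 0 + 1365 = 1365$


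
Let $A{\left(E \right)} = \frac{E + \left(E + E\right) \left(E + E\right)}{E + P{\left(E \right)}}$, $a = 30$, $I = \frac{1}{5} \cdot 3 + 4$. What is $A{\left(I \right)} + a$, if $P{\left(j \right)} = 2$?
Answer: $\frac{7181}{165} \approx 43.521$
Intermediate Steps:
$I = \frac{23}{5}$ ($I = \frac{1}{5} \cdot 3 + 4 = \frac{3}{5} + 4 = \frac{23}{5} \approx 4.6$)
$A{\left(E \right)} = \frac{E + 4 E^{2}}{2 + E}$ ($A{\left(E \right)} = \frac{E + \left(E + E\right) \left(E + E\right)}{E + 2} = \frac{E + 2 E 2 E}{2 + E} = \frac{E + 4 E^{2}}{2 + E}$)
$A{\left(I \right)} + a = \frac{23 \left(1 + 4 \cdot \frac{23}{5}\right)}{5 \left(2 + \frac{23}{5}\right)} + 30 = \frac{23 \left(1 + \frac{92}{5}\right)}{5 \cdot \frac{33}{5}} + 30 = \frac{23}{5} \cdot \frac{5}{33} \cdot \frac{97}{5} + 30 = \frac{2231}{165} + 30 = \frac{7181}{165}$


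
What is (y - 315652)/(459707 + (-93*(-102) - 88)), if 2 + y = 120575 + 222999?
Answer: 5584/93821 ≈ 0.059518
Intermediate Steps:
y = 343572 (y = -2 + (120575 + 222999) = -2 + 343574 = 343572)
(y - 315652)/(459707 + (-93*(-102) - 88)) = (343572 - 315652)/(459707 + (-93*(-102) - 88)) = 27920/(459707 + (9486 - 88)) = 27920/(459707 + 9398) = 27920/469105 = 27920*(1/469105) = 5584/93821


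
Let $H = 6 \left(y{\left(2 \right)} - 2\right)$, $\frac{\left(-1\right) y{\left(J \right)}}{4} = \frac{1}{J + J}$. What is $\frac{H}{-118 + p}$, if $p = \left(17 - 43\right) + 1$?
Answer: $\frac{18}{143} \approx 0.12587$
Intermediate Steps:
$y{\left(J \right)} = - \frac{2}{J}$ ($y{\left(J \right)} = - \frac{4}{J + J} = - \frac{4}{2 J} = - 4 \frac{1}{2 J} = - \frac{2}{J}$)
$H = -18$ ($H = 6 \left(- \frac{2}{2} - 2\right) = 6 \left(\left(-2\right) \frac{1}{2} - 2\right) = 6 \left(-1 - 2\right) = 6 \left(-3\right) = -18$)
$p = -25$ ($p = -26 + 1 = -25$)
$\frac{H}{-118 + p} = \frac{1}{-118 - 25} \left(-18\right) = \frac{1}{-143} \left(-18\right) = \left(- \frac{1}{143}\right) \left(-18\right) = \frac{18}{143}$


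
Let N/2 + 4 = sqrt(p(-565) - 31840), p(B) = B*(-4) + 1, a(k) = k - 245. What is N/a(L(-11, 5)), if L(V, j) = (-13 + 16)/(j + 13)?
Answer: 48/1469 - 12*I*sqrt(29579)/1469 ≈ 0.032675 - 1.4049*I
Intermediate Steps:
L(V, j) = 3/(13 + j)
a(k) = -245 + k
p(B) = 1 - 4*B (p(B) = -4*B + 1 = 1 - 4*B)
N = -8 + 2*I*sqrt(29579) (N = -8 + 2*sqrt((1 - 4*(-565)) - 31840) = -8 + 2*sqrt((1 + 2260) - 31840) = -8 + 2*sqrt(2261 - 31840) = -8 + 2*sqrt(-29579) = -8 + 2*(I*sqrt(29579)) = -8 + 2*I*sqrt(29579) ≈ -8.0 + 343.97*I)
N/a(L(-11, 5)) = (-8 + 2*I*sqrt(29579))/(-245 + 3/(13 + 5)) = (-8 + 2*I*sqrt(29579))/(-245 + 3/18) = (-8 + 2*I*sqrt(29579))/(-245 + 3*(1/18)) = (-8 + 2*I*sqrt(29579))/(-245 + 1/6) = (-8 + 2*I*sqrt(29579))/(-1469/6) = (-8 + 2*I*sqrt(29579))*(-6/1469) = 48/1469 - 12*I*sqrt(29579)/1469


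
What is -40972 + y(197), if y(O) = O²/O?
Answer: -40775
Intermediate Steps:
y(O) = O
-40972 + y(197) = -40972 + 197 = -40775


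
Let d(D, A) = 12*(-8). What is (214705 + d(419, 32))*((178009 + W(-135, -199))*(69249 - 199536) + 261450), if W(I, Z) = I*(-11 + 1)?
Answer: -5014958342473047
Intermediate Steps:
d(D, A) = -96
W(I, Z) = -10*I (W(I, Z) = I*(-10) = -10*I)
(214705 + d(419, 32))*((178009 + W(-135, -199))*(69249 - 199536) + 261450) = (214705 - 96)*((178009 - 10*(-135))*(69249 - 199536) + 261450) = 214609*((178009 + 1350)*(-130287) + 261450) = 214609*(179359*(-130287) + 261450) = 214609*(-23368146033 + 261450) = 214609*(-23367884583) = -5014958342473047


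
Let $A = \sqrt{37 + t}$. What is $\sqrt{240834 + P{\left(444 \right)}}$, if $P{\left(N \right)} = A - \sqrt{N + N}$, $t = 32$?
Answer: $\sqrt{240834 + \sqrt{69} - 2 \sqrt{222}} \approx 490.73$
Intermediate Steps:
$A = \sqrt{69}$ ($A = \sqrt{37 + 32} = \sqrt{69} \approx 8.3066$)
$P{\left(N \right)} = \sqrt{69} - \sqrt{2} \sqrt{N}$ ($P{\left(N \right)} = \sqrt{69} - \sqrt{N + N} = \sqrt{69} - \sqrt{2 N} = \sqrt{69} - \sqrt{2} \sqrt{N}$)
$\sqrt{240834 + P{\left(444 \right)}} = \sqrt{240834 + \left(\sqrt{69} - \sqrt{2} \sqrt{444}\right)} = \sqrt{240834 + \left(\sqrt{69} - \sqrt{2} \cdot 2 \sqrt{111}\right)} = \sqrt{240834 - \left(- \sqrt{69} + 2 \sqrt{222}\right)} = \sqrt{240834 + \sqrt{69} - 2 \sqrt{222}}$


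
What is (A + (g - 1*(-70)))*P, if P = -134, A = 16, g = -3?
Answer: -11122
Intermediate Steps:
(A + (g - 1*(-70)))*P = (16 + (-3 - 1*(-70)))*(-134) = (16 + (-3 + 70))*(-134) = (16 + 67)*(-134) = 83*(-134) = -11122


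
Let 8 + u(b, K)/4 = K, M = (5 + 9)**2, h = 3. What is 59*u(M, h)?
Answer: -1180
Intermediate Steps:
M = 196 (M = 14**2 = 196)
u(b, K) = -32 + 4*K
59*u(M, h) = 59*(-32 + 4*3) = 59*(-32 + 12) = 59*(-20) = -1180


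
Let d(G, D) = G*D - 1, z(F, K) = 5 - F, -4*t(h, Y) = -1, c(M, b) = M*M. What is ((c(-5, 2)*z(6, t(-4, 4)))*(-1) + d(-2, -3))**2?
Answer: 900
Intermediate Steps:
c(M, b) = M**2
t(h, Y) = 1/4 (t(h, Y) = -1/4*(-1) = 1/4)
d(G, D) = -1 + D*G (d(G, D) = D*G - 1 = -1 + D*G)
((c(-5, 2)*z(6, t(-4, 4)))*(-1) + d(-2, -3))**2 = (((-5)**2*(5 - 1*6))*(-1) + (-1 - 3*(-2)))**2 = ((25*(5 - 6))*(-1) + (-1 + 6))**2 = ((25*(-1))*(-1) + 5)**2 = (-25*(-1) + 5)**2 = (25 + 5)**2 = 30**2 = 900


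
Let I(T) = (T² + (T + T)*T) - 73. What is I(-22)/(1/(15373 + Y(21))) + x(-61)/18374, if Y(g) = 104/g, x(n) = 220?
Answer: 584463977473/27561 ≈ 2.1206e+7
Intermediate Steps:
I(T) = -73 + 3*T² (I(T) = (T² + (2*T)*T) - 73 = (T² + 2*T²) - 73 = 3*T² - 73 = -73 + 3*T²)
I(-22)/(1/(15373 + Y(21))) + x(-61)/18374 = (-73 + 3*(-22)²)/(1/(15373 + 104/21)) + 220/18374 = (-73 + 3*484)/(1/(15373 + 104*(1/21))) + 220*(1/18374) = (-73 + 1452)/(1/(15373 + 104/21)) + 110/9187 = 1379/(1/(322937/21)) + 110/9187 = 1379/(21/322937) + 110/9187 = 1379*(322937/21) + 110/9187 = 63618589/3 + 110/9187 = 584463977473/27561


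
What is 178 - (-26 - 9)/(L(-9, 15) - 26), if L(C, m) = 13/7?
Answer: 29837/169 ≈ 176.55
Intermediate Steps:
L(C, m) = 13/7 (L(C, m) = 13*(⅐) = 13/7)
178 - (-26 - 9)/(L(-9, 15) - 26) = 178 - (-26 - 9)/(13/7 - 26) = 178 - (-35)/(-169/7) = 178 - (-35)*(-7)/169 = 178 - 1*245/169 = 178 - 245/169 = 29837/169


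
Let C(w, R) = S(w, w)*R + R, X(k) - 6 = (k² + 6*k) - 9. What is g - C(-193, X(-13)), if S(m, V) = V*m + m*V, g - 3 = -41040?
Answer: -6596949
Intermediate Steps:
g = -41037 (g = 3 - 41040 = -41037)
X(k) = -3 + k² + 6*k (X(k) = 6 + ((k² + 6*k) - 9) = 6 + (-9 + k² + 6*k) = -3 + k² + 6*k)
S(m, V) = 2*V*m (S(m, V) = V*m + V*m = 2*V*m)
C(w, R) = R + 2*R*w² (C(w, R) = (2*w*w)*R + R = (2*w²)*R + R = 2*R*w² + R = R + 2*R*w²)
g - C(-193, X(-13)) = -41037 - (-3 + (-13)² + 6*(-13))*(1 + 2*(-193)²) = -41037 - (-3 + 169 - 78)*(1 + 2*37249) = -41037 - 88*(1 + 74498) = -41037 - 88*74499 = -41037 - 1*6555912 = -41037 - 6555912 = -6596949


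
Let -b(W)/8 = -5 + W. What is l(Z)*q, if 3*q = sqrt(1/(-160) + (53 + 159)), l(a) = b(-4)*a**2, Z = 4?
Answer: 48*sqrt(339190)/5 ≈ 5591.0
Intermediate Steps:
b(W) = 40 - 8*W (b(W) = -8*(-5 + W) = 40 - 8*W)
l(a) = 72*a**2 (l(a) = (40 - 8*(-4))*a**2 = (40 + 32)*a**2 = 72*a**2)
q = sqrt(339190)/120 (q = sqrt(1/(-160) + (53 + 159))/3 = sqrt(-1/160 + 212)/3 = sqrt(33919/160)/3 = (sqrt(339190)/40)/3 = sqrt(339190)/120 ≈ 4.8533)
l(Z)*q = (72*4**2)*(sqrt(339190)/120) = (72*16)*(sqrt(339190)/120) = 1152*(sqrt(339190)/120) = 48*sqrt(339190)/5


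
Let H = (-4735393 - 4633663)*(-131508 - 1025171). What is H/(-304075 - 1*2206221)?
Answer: -1354623790628/313787 ≈ -4.3170e+6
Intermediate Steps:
H = 10836990325024 (H = -9369056*(-1156679) = 10836990325024)
H/(-304075 - 1*2206221) = 10836990325024/(-304075 - 1*2206221) = 10836990325024/(-304075 - 2206221) = 10836990325024/(-2510296) = 10836990325024*(-1/2510296) = -1354623790628/313787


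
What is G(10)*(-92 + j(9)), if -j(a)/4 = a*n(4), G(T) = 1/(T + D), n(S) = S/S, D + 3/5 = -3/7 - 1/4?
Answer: -17920/1221 ≈ -14.676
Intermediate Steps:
D = -179/140 (D = -⅗ + (-3/7 - 1/4) = -⅗ + (-3*⅐ - 1*¼) = -⅗ + (-3/7 - ¼) = -⅗ - 19/28 = -179/140 ≈ -1.2786)
n(S) = 1
G(T) = 1/(-179/140 + T) (G(T) = 1/(T - 179/140) = 1/(-179/140 + T))
j(a) = -4*a
G(10)*(-92 + j(9)) = (140/(-179 + 140*10))*(-92 - 4*9) = (140/(-179 + 1400))*(-92 - 36) = (140/1221)*(-128) = -17920/1221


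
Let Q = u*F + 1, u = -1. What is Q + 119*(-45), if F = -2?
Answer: -5352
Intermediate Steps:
Q = 3 (Q = -1*(-2) + 1 = 2 + 1 = 3)
Q + 119*(-45) = 3 + 119*(-45) = 3 - 5355 = -5352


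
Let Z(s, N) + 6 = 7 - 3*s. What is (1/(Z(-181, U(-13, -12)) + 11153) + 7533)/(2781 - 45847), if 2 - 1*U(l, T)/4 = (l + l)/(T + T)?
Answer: -44056751/251871501 ≈ -0.17492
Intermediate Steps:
U(l, T) = 8 - 4*l/T (U(l, T) = 8 - 4*(l + l)/(T + T) = 8 - 4*2*l/(2*T) = 8 - 4*2*l*1/(2*T) = 8 - 4*l/T)
Z(s, N) = 1 - 3*s (Z(s, N) = -6 + (7 - 3*s) = 1 - 3*s)
(1/(Z(-181, U(-13, -12)) + 11153) + 7533)/(2781 - 45847) = (1/((1 - 3*(-181)) + 11153) + 7533)/(2781 - 45847) = (1/((1 + 543) + 11153) + 7533)/(-43066) = (1/(544 + 11153) + 7533)*(-1/43066) = (1/11697 + 7533)*(-1/43066) = (88113502/11697)*(-1/43066) = -44056751/251871501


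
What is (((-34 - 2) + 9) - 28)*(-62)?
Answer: 3410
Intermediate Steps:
(((-34 - 2) + 9) - 28)*(-62) = ((-36 + 9) - 28)*(-62) = (-27 - 28)*(-62) = -55*(-62) = 3410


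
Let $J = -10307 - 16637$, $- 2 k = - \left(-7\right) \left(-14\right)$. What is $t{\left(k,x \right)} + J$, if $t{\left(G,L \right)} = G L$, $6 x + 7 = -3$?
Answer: $- \frac{81077}{3} \approx -27026.0$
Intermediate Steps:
$x = - \frac{5}{3}$ ($x = - \frac{7}{6} + \frac{1}{6} \left(-3\right) = - \frac{7}{6} - \frac{1}{2} = - \frac{5}{3} \approx -1.6667$)
$k = 49$ ($k = - \frac{\left(-1\right) \left(\left(-7\right) \left(-14\right)\right)}{2} = - \frac{\left(-1\right) 98}{2} = \left(- \frac{1}{2}\right) \left(-98\right) = 49$)
$J = -26944$
$t{\left(k,x \right)} + J = 49 \left(- \frac{5}{3}\right) - 26944 = - \frac{245}{3} - 26944 = - \frac{81077}{3}$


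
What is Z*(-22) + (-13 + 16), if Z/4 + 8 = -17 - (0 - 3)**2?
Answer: 2995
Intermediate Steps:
Z = -136 (Z = -32 + 4*(-17 - (0 - 3)**2) = -32 + 4*(-17 - 1*(-3)**2) = -32 + 4*(-17 - 1*9) = -32 + 4*(-17 - 9) = -32 + 4*(-26) = -32 - 104 = -136)
Z*(-22) + (-13 + 16) = -136*(-22) + (-13 + 16) = 2992 + 3 = 2995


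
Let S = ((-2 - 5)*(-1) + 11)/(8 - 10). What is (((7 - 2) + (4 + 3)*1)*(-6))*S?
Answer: 648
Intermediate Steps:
S = -9 (S = (-7*(-1) + 11)/(-2) = (7 + 11)*(-½) = 18*(-½) = -9)
(((7 - 2) + (4 + 3)*1)*(-6))*S = (((7 - 2) + (4 + 3)*1)*(-6))*(-9) = ((5 + 7*1)*(-6))*(-9) = ((5 + 7)*(-6))*(-9) = (12*(-6))*(-9) = -72*(-9) = 648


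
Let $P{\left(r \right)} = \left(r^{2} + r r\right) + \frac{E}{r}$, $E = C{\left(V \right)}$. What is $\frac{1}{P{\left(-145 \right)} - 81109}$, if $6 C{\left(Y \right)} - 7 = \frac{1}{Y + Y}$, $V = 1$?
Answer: $- \frac{116}{4530845} \approx -2.5602 \cdot 10^{-5}$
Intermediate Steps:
$C{\left(Y \right)} = \frac{7}{6} + \frac{1}{12 Y}$ ($C{\left(Y \right)} = \frac{7}{6} + \frac{1}{6 \left(Y + Y\right)} = \frac{7}{6} + \frac{1}{6 \cdot 2 Y} = \frac{7}{6} + \frac{\frac{1}{2} \frac{1}{Y}}{6} = \frac{7}{6} + \frac{1}{12 Y}$)
$E = \frac{5}{4}$ ($E = \frac{1 + 14 \cdot 1}{12 \cdot 1} = \frac{1}{12} \cdot 1 \left(1 + 14\right) = \frac{1}{12} \cdot 1 \cdot 15 = \frac{5}{4} \approx 1.25$)
$P{\left(r \right)} = 2 r^{2} + \frac{5}{4 r}$ ($P{\left(r \right)} = \left(r^{2} + r r\right) + \frac{5}{4 r} = \left(r^{2} + r^{2}\right) + \frac{5}{4 r} = 2 r^{2} + \frac{5}{4 r}$)
$\frac{1}{P{\left(-145 \right)} - 81109} = \frac{1}{\frac{5 + 8 \left(-145\right)^{3}}{4 \left(-145\right)} - 81109} = \frac{1}{\frac{1}{4} \left(- \frac{1}{145}\right) \left(5 + 8 \left(-3048625\right)\right) - 81109} = \frac{1}{\frac{1}{4} \left(- \frac{1}{145}\right) \left(5 - 24389000\right) - 81109} = \frac{1}{\frac{1}{4} \left(- \frac{1}{145}\right) \left(-24388995\right) - 81109} = \frac{1}{\frac{4877799}{116} - 81109} = \frac{1}{- \frac{4530845}{116}} = - \frac{116}{4530845}$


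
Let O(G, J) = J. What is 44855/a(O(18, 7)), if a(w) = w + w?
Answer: 44855/14 ≈ 3203.9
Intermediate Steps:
a(w) = 2*w
44855/a(O(18, 7)) = 44855/((2*7)) = 44855/14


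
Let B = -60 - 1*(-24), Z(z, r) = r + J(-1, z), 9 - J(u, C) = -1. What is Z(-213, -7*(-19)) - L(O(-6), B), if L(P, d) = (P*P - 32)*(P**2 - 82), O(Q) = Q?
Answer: 327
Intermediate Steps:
J(u, C) = 10 (J(u, C) = 9 - 1*(-1) = 9 + 1 = 10)
Z(z, r) = 10 + r (Z(z, r) = r + 10 = 10 + r)
B = -36 (B = -60 + 24 = -36)
L(P, d) = (-82 + P**2)*(-32 + P**2) (L(P, d) = (P**2 - 32)*(-82 + P**2) = (-32 + P**2)*(-82 + P**2) = (-82 + P**2)*(-32 + P**2))
Z(-213, -7*(-19)) - L(O(-6), B) = (10 - 7*(-19)) - (2624 + (-6)**4 - 114*(-6)**2) = (10 + 133) - (2624 + 1296 - 114*36) = 143 - (2624 + 1296 - 4104) = 143 - 1*(-184) = 143 + 184 = 327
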